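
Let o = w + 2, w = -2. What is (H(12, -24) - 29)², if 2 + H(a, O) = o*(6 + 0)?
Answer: 961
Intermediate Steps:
o = 0 (o = -2 + 2 = 0)
H(a, O) = -2 (H(a, O) = -2 + 0*(6 + 0) = -2 + 0*6 = -2 + 0 = -2)
(H(12, -24) - 29)² = (-2 - 29)² = (-31)² = 961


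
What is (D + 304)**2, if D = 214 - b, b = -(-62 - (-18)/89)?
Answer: 1648522404/7921 ≈ 2.0812e+5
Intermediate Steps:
b = 5500/89 (b = -(-62 - (-18)/89) = -(-62 - 1*(-18/89)) = -(-62 + 18/89) = -1*(-5500/89) = 5500/89 ≈ 61.798)
D = 13546/89 (D = 214 - 1*5500/89 = 214 - 5500/89 = 13546/89 ≈ 152.20)
(D + 304)**2 = (13546/89 + 304)**2 = (40602/89)**2 = 1648522404/7921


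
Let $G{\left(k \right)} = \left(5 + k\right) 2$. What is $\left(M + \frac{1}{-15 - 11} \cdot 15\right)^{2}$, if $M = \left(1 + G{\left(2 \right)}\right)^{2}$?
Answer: $\frac{34047225}{676} \approx 50366.0$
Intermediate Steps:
$G{\left(k \right)} = 10 + 2 k$
$M = 225$ ($M = \left(1 + \left(10 + 2 \cdot 2\right)\right)^{2} = \left(1 + \left(10 + 4\right)\right)^{2} = \left(1 + 14\right)^{2} = 15^{2} = 225$)
$\left(M + \frac{1}{-15 - 11} \cdot 15\right)^{2} = \left(225 + \frac{1}{-15 - 11} \cdot 15\right)^{2} = \left(225 + \frac{1}{-26} \cdot 15\right)^{2} = \left(225 - \frac{15}{26}\right)^{2} = \left(\frac{5835}{26}\right)^{2} = \frac{34047225}{676}$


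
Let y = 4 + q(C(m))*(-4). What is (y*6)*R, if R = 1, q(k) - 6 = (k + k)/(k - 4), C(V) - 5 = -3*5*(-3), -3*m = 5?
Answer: -3960/23 ≈ -172.17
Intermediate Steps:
m = -5/3 (m = -1/3*5 = -5/3 ≈ -1.6667)
C(V) = 50 (C(V) = 5 - 3*5*(-3) = 5 - 15*(-3) = 5 + 45 = 50)
q(k) = 6 + 2*k/(-4 + k) (q(k) = 6 + (k + k)/(k - 4) = 6 + (2*k)/(-4 + k) = 6 + 2*k/(-4 + k))
y = -660/23 (y = 4 + (8*(-3 + 50)/(-4 + 50))*(-4) = 4 + (8*47/46)*(-4) = 4 + (8*(1/46)*47)*(-4) = 4 + (188/23)*(-4) = 4 - 752/23 = -660/23 ≈ -28.696)
(y*6)*R = -660/23*6*1 = -3960/23*1 = -3960/23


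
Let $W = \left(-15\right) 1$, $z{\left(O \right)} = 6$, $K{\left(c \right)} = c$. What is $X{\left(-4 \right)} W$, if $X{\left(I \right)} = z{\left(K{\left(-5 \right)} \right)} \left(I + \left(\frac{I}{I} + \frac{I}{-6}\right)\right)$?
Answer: $210$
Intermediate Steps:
$W = -15$
$X{\left(I \right)} = 6 + 5 I$ ($X{\left(I \right)} = 6 \left(I + \left(\frac{I}{I} + \frac{I}{-6}\right)\right) = 6 \left(I + \left(1 + I \left(- \frac{1}{6}\right)\right)\right) = 6 \left(I - \left(-1 + \frac{I}{6}\right)\right) = 6 \left(1 + \frac{5 I}{6}\right) = 6 + 5 I$)
$X{\left(-4 \right)} W = \left(6 + 5 \left(-4\right)\right) \left(-15\right) = \left(6 - 20\right) \left(-15\right) = \left(-14\right) \left(-15\right) = 210$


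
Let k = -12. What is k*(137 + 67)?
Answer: -2448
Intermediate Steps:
k*(137 + 67) = -12*(137 + 67) = -12*204 = -2448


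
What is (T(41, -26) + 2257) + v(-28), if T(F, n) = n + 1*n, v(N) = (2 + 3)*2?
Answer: 2215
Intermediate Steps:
v(N) = 10 (v(N) = 5*2 = 10)
T(F, n) = 2*n (T(F, n) = n + n = 2*n)
(T(41, -26) + 2257) + v(-28) = (2*(-26) + 2257) + 10 = (-52 + 2257) + 10 = 2205 + 10 = 2215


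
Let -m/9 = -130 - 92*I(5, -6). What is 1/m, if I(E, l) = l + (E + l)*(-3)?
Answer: -1/1314 ≈ -0.00076103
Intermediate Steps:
I(E, l) = -3*E - 2*l (I(E, l) = l + (-3*E - 3*l) = -3*E - 2*l)
m = -1314 (m = -9*(-130 - 92*(-3*5 - 2*(-6))) = -9*(-130 - 92*(-15 + 12)) = -9*(-130 - 92*(-3)) = -9*(-130 + 276) = -9*146 = -1314)
1/m = 1/(-1314) = -1/1314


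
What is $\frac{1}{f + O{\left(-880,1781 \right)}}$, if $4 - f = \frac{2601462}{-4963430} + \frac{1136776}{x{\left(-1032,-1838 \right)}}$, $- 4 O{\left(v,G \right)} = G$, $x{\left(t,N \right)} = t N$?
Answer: $- \frac{1176839179860}{519368764782811} \approx -0.0022659$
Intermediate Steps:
$x{\left(t,N \right)} = N t$
$O{\left(v,G \right)} = - \frac{G}{4}$
$f = \frac{2309440024927}{588419589930}$ ($f = 4 - \left(\frac{2601462}{-4963430} + \frac{1136776}{\left(-1838\right) \left(-1032\right)}\right) = 4 - \left(2601462 \left(- \frac{1}{4963430}\right) + \frac{1136776}{1896816}\right) = 4 - \left(- \frac{1300731}{2481715} + 1136776 \cdot \frac{1}{1896816}\right) = 4 - \left(- \frac{1300731}{2481715} + \frac{142097}{237102}\right) = 4 - \frac{44238334793}{588419589930} = \frac{2309440024927}{588419589930} \approx 3.9248$)
$\frac{1}{f + O{\left(-880,1781 \right)}} = \frac{1}{\frac{2309440024927}{588419589930} - \frac{1781}{4}} = \frac{1}{- \frac{519368764782811}{1176839179860}} = - \frac{1176839179860}{519368764782811}$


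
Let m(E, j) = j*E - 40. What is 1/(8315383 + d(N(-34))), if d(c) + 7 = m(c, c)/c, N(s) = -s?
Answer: 17/141361950 ≈ 1.2026e-7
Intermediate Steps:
m(E, j) = -40 + E*j (m(E, j) = E*j - 40 = -40 + E*j)
d(c) = -7 + (-40 + c²)/c (d(c) = -7 + (-40 + c*c)/c = -7 + (-40 + c²)/c)
1/(8315383 + d(N(-34))) = 1/(8315383 + (-7 - 1*(-34) - 40/((-1*(-34))))) = 1/(8315383 + (-7 + 34 - 40/34)) = 1/(8315383 + (-7 + 34 - 40*1/34)) = 1/(8315383 + (-7 + 34 - 20/17)) = 1/(8315383 + 439/17) = 1/(141361950/17) = 17/141361950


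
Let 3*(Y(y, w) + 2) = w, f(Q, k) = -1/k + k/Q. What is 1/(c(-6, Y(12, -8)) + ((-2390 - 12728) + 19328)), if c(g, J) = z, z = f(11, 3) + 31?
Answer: 33/139951 ≈ 0.00023580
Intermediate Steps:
Y(y, w) = -2 + w/3
z = 1021/33 (z = (-1/3 + 3/11) + 31 = -2/33 + 31 = 1021/33 ≈ 30.939)
c(g, J) = 1021/33
1/(c(-6, Y(12, -8)) + ((-2390 - 12728) + 19328)) = 1/(1021/33 + ((-2390 - 12728) + 19328)) = 1/(1021/33 + (-15118 + 19328)) = 1/(1021/33 + 4210) = 1/(139951/33) = 33/139951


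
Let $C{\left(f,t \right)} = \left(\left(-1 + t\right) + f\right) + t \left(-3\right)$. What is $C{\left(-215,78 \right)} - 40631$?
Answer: $-41003$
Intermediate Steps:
$C{\left(f,t \right)} = -1 + f - 2 t$ ($C{\left(f,t \right)} = \left(-1 + f + t\right) - 3 t = -1 + f - 2 t$)
$C{\left(-215,78 \right)} - 40631 = \left(-1 - 215 - 156\right) - 40631 = -372 - 40631 = -41003$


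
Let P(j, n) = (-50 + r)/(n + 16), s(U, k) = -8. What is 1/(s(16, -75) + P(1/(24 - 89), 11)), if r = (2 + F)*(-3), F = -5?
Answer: -27/257 ≈ -0.10506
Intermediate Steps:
r = 9 (r = (2 - 5)*(-3) = -3*(-3) = 9)
P(j, n) = -41/(16 + n) (P(j, n) = (-50 + 9)/(n + 16) = -41/(16 + n))
1/(s(16, -75) + P(1/(24 - 89), 11)) = 1/(-8 - 41/(16 + 11)) = 1/(-8 - 41/27) = 1/(-257/27) = -27/257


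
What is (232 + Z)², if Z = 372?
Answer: 364816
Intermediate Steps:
(232 + Z)² = (232 + 372)² = 604² = 364816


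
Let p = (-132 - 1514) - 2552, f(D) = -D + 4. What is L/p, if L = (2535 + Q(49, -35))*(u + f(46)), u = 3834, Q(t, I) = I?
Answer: -4740000/2099 ≈ -2258.2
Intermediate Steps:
f(D) = 4 - D
L = 9480000 (L = (2535 - 35)*(3834 + (4 - 1*46)) = 2500*(3834 + (4 - 46)) = 2500*(3834 - 42) = 2500*3792 = 9480000)
p = -4198 (p = -1646 - 2552 = -4198)
L/p = 9480000/(-4198) = 9480000*(-1/4198) = -4740000/2099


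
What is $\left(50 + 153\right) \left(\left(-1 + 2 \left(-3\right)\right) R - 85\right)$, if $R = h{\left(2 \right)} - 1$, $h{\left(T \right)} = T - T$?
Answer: $-15834$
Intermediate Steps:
$h{\left(T \right)} = 0$
$R = -1$ ($R = 0 - 1 = -1$)
$\left(50 + 153\right) \left(\left(-1 + 2 \left(-3\right)\right) R - 85\right) = \left(50 + 153\right) \left(\left(-1 + 2 \left(-3\right)\right) \left(-1\right) - 85\right) = 203 \left(\left(-1 - 6\right) \left(-1\right) - 85\right) = 203 \left(\left(-7\right) \left(-1\right) - 85\right) = 203 \left(7 - 85\right) = 203 \left(-78\right) = -15834$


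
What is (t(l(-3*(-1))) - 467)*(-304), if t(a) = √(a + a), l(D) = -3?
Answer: 141968 - 304*I*√6 ≈ 1.4197e+5 - 744.64*I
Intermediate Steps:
t(a) = √2*√a (t(a) = √(2*a) = √2*√a)
(t(l(-3*(-1))) - 467)*(-304) = (√2*√(-3) - 467)*(-304) = (√2*(I*√3) - 467)*(-304) = (I*√6 - 467)*(-304) = (-467 + I*√6)*(-304) = 141968 - 304*I*√6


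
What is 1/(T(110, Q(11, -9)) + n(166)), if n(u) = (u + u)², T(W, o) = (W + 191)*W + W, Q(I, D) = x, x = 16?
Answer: 1/143444 ≈ 6.9714e-6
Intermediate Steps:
Q(I, D) = 16
T(W, o) = W + W*(191 + W) (T(W, o) = (191 + W)*W + W = W*(191 + W) + W = W + W*(191 + W))
n(u) = 4*u² (n(u) = (2*u)² = 4*u²)
1/(T(110, Q(11, -9)) + n(166)) = 1/(110*(192 + 110) + 4*166²) = 1/(110*302 + 4*27556) = 1/(33220 + 110224) = 1/143444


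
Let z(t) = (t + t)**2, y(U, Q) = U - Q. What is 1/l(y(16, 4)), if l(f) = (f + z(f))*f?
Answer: 1/7056 ≈ 0.00014172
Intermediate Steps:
z(t) = 4*t**2 (z(t) = (2*t)**2 = 4*t**2)
l(f) = f*(f + 4*f**2) (l(f) = (f + 4*f**2)*f = f*(f + 4*f**2))
1/l(y(16, 4)) = 1/((16 - 1*4)**2*(1 + 4*(16 - 1*4))) = 1/((16 - 4)**2*(1 + 4*(16 - 4))) = 1/(12**2*(1 + 4*12)) = 1/(144*(1 + 48)) = 1/(144*49) = 1/7056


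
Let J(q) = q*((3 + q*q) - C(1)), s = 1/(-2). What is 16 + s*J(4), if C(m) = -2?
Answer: -26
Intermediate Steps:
s = -½ ≈ -0.50000
J(q) = q*(5 + q²) (J(q) = q*((3 + q*q) - 1*(-2)) = q*((3 + q²) + 2) = q*(5 + q²))
16 + s*J(4) = 16 - 2*(5 + 4²) = 16 - 2*(5 + 16) = 16 - 2*21 = 16 - ½*84 = 16 - 42 = -26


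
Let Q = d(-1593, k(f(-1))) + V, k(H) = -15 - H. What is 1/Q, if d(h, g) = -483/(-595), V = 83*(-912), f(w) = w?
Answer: -85/6434091 ≈ -1.3211e-5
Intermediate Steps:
V = -75696
d(h, g) = 69/85 (d(h, g) = -483*(-1/595) = 69/85)
Q = -6434091/85 (Q = 69/85 - 75696 = -6434091/85 ≈ -75695.)
1/Q = 1/(-6434091/85) = -85/6434091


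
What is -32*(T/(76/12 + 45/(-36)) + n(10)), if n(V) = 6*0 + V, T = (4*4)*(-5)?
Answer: 11200/61 ≈ 183.61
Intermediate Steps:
T = -80 (T = 16*(-5) = -80)
n(V) = V (n(V) = 0 + V = V)
-32*(T/(76/12 + 45/(-36)) + n(10)) = -32*(-80/(76/12 + 45/(-36)) + 10) = -32*(-80/(76*(1/12) + 45*(-1/36)) + 10) = -32*(-80/(19/3 - 5/4) + 10) = -32*(-80/61/12 + 10) = -32*(-80*12/61 + 10) = -32*(-960/61 + 10) = -32*(-350/61) = 11200/61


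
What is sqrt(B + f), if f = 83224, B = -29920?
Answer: 2*sqrt(13326) ≈ 230.88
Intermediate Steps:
sqrt(B + f) = sqrt(-29920 + 83224) = sqrt(53304) = 2*sqrt(13326)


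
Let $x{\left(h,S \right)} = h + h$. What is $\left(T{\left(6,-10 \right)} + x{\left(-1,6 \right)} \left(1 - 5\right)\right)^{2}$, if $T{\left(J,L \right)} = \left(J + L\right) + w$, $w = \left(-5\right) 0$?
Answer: $16$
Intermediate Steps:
$w = 0$
$x{\left(h,S \right)} = 2 h$
$T{\left(J,L \right)} = J + L$ ($T{\left(J,L \right)} = \left(J + L\right) + 0 = J + L$)
$\left(T{\left(6,-10 \right)} + x{\left(-1,6 \right)} \left(1 - 5\right)\right)^{2} = \left(\left(6 - 10\right) + 2 \left(-1\right) \left(1 - 5\right)\right)^{2} = \left(-4 - -8\right)^{2} = \left(-4 + 8\right)^{2} = 4^{2} = 16$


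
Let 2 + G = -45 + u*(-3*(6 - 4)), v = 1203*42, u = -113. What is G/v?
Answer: 631/50526 ≈ 0.012489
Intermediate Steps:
v = 50526
G = 631 (G = -2 + (-45 - (-339)*(6 - 4)) = -2 + (-45 - (-339)*2) = -2 + (-45 - 113*(-6)) = -2 + (-45 + 678) = -2 + 633 = 631)
G/v = 631/50526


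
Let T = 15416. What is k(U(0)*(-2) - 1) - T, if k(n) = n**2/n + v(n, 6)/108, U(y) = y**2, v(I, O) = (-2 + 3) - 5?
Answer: -416260/27 ≈ -15417.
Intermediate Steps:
v(I, O) = -4 (v(I, O) = 1 - 5 = -4)
k(n) = -1/27 + n (k(n) = n**2/n - 4/108 = n - 4*1/108 = n - 1/27 = -1/27 + n)
k(U(0)*(-2) - 1) - T = (-1/27 + (0**2*(-2) - 1)) - 1*15416 = (-1/27 + (0*(-2) - 1)) - 15416 = (-1/27 + (0 - 1)) - 15416 = (-1/27 - 1) - 15416 = -28/27 - 15416 = -416260/27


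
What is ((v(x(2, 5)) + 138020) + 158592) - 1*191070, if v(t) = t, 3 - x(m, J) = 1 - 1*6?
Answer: 105550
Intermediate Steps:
x(m, J) = 8 (x(m, J) = 3 - (1 - 1*6) = 3 - (1 - 6) = 3 - 1*(-5) = 3 + 5 = 8)
((v(x(2, 5)) + 138020) + 158592) - 1*191070 = ((8 + 138020) + 158592) - 1*191070 = (138028 + 158592) - 191070 = 296620 - 191070 = 105550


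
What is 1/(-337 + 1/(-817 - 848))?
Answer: -1665/561106 ≈ -0.0029674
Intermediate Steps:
1/(-337 + 1/(-817 - 848)) = 1/(-337 + 1/(-1665)) = 1/(-337 - 1/1665) = 1/(-561106/1665) = -1665/561106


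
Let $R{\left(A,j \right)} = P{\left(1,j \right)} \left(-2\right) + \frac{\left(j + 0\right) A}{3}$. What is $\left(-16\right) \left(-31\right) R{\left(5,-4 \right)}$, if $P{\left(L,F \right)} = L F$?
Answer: $\frac{1984}{3} \approx 661.33$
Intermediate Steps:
$P{\left(L,F \right)} = F L$
$R{\left(A,j \right)} = - 2 j + \frac{A j}{3}$ ($R{\left(A,j \right)} = j 1 \left(-2\right) + \frac{\left(j + 0\right) A}{3} = j \left(-2\right) + j A \frac{1}{3} = - 2 j + A j \frac{1}{3} = - 2 j + \frac{A j}{3}$)
$\left(-16\right) \left(-31\right) R{\left(5,-4 \right)} = \left(-16\right) \left(-31\right) \frac{1}{3} \left(-4\right) \left(-6 + 5\right) = 496 \cdot \frac{1}{3} \left(-4\right) \left(-1\right) = 496 \cdot \frac{4}{3} = \frac{1984}{3}$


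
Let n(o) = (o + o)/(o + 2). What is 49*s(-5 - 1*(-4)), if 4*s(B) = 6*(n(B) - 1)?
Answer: -441/2 ≈ -220.50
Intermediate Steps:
n(o) = 2*o/(2 + o) (n(o) = (2*o)/(2 + o) = 2*o/(2 + o))
s(B) = -3/2 + 3*B/(2 + B) (s(B) = (6*(2*B/(2 + B) - 1))/4 = (6*(-1 + 2*B/(2 + B)))/4 = (-6 + 12*B/(2 + B))/4 = -3/2 + 3*B/(2 + B))
49*s(-5 - 1*(-4)) = 49*(3*(-2 + (-5 - 1*(-4)))/(2*(2 + (-5 - 1*(-4))))) = 49*(3*(-2 + (-5 + 4))/(2*(2 + (-5 + 4)))) = 49*(3*(-2 - 1)/(2*(2 - 1))) = 49*((3/2)*(-3)/1) = 49*((3/2)*1*(-3)) = 49*(-9/2) = -441/2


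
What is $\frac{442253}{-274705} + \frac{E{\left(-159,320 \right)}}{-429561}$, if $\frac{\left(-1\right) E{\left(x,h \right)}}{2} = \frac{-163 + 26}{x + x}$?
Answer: $- \frac{30205930273762}{18762406166295} \approx -1.6099$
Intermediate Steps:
$E{\left(x,h \right)} = \frac{137}{x}$ ($E{\left(x,h \right)} = - 2 \frac{-163 + 26}{x + x} = - 2 \left(- \frac{137}{2 x}\right) = \frac{137}{x}$)
$\frac{442253}{-274705} + \frac{E{\left(-159,320 \right)}}{-429561} = \frac{442253}{-274705} + \frac{137 \frac{1}{-159}}{-429561} = 442253 \left(- \frac{1}{274705}\right) + 137 \left(- \frac{1}{159}\right) \left(- \frac{1}{429561}\right) = - \frac{442253}{274705} - - \frac{137}{68300199} = - \frac{442253}{274705} + \frac{137}{68300199} = - \frac{30205930273762}{18762406166295}$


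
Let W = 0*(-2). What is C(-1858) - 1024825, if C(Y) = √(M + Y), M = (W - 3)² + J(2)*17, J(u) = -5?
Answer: -1024825 + I*√1934 ≈ -1.0248e+6 + 43.977*I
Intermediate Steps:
W = 0
M = -76 (M = (0 - 3)² - 5*17 = (-3)² - 85 = 9 - 85 = -76)
C(Y) = √(-76 + Y)
C(-1858) - 1024825 = √(-76 - 1858) - 1024825 = √(-1934) - 1024825 = I*√1934 - 1024825 = -1024825 + I*√1934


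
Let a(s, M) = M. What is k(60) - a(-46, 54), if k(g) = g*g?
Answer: 3546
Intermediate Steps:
k(g) = g²
k(60) - a(-46, 54) = 60² - 1*54 = 3600 - 54 = 3546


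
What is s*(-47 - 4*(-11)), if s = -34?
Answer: 102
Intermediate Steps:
s*(-47 - 4*(-11)) = -34*(-47 - 4*(-11)) = -34*(-47 + 44) = -34*(-3) = 102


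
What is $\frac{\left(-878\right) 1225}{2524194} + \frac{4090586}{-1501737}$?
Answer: $- \frac{1990104311339}{631779254163} \approx -3.15$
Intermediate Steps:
$\frac{\left(-878\right) 1225}{2524194} + \frac{4090586}{-1501737} = \left(-1075550\right) \frac{1}{2524194} + 4090586 \left(- \frac{1}{1501737}\right) = - \frac{537775}{1262097} - \frac{4090586}{1501737} = - \frac{1990104311339}{631779254163}$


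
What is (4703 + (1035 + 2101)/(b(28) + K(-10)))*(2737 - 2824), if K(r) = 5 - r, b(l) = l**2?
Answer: -327192471/799 ≈ -4.0950e+5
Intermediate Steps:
(4703 + (1035 + 2101)/(b(28) + K(-10)))*(2737 - 2824) = (4703 + (1035 + 2101)/(28**2 + (5 - 1*(-10))))*(2737 - 2824) = (4703 + 3136/(784 + (5 + 10)))*(-87) = (4703 + 3136/(784 + 15))*(-87) = (4703 + 3136/799)*(-87) = (3760833/799)*(-87) = -327192471/799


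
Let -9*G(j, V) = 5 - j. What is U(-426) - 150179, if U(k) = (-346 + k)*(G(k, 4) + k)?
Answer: 1940969/9 ≈ 2.1566e+5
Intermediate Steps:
G(j, V) = -5/9 + j/9 (G(j, V) = -(5 - j)/9 = -5/9 + j/9)
U(k) = (-346 + k)*(-5/9 + 10*k/9) (U(k) = (-346 + k)*((-5/9 + k/9) + k) = (-346 + k)*(-5/9 + 10*k/9))
U(-426) - 150179 = (1730/9 - 385*(-426) + (10/9)*(-426)²) - 150179 = (1730/9 + 164010 + (10/9)*181476) - 150179 = (1730/9 + 164010 + 201640) - 150179 = 3292580/9 - 150179 = 1940969/9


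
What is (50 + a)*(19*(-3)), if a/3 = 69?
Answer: -14649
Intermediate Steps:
a = 207 (a = 3*69 = 207)
(50 + a)*(19*(-3)) = (50 + 207)*(19*(-3)) = 257*(-57) = -14649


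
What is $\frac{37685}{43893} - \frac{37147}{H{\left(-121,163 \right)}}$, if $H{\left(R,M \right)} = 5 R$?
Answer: $\frac{13663576}{219465} \approx 62.259$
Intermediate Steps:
$\frac{37685}{43893} - \frac{37147}{H{\left(-121,163 \right)}} = \frac{37685}{43893} - \frac{37147}{5 \left(-121\right)} = 37685 \cdot \frac{1}{43893} - \frac{37147}{-605} = \frac{37685}{43893} - - \frac{307}{5} = \frac{37685}{43893} + \frac{307}{5} = \frac{13663576}{219465}$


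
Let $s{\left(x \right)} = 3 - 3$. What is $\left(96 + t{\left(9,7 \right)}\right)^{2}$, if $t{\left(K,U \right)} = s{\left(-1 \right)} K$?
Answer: $9216$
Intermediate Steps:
$s{\left(x \right)} = 0$ ($s{\left(x \right)} = 3 - 3 = 0$)
$t{\left(K,U \right)} = 0$ ($t{\left(K,U \right)} = 0 K = 0$)
$\left(96 + t{\left(9,7 \right)}\right)^{2} = \left(96 + 0\right)^{2} = 96^{2} = 9216$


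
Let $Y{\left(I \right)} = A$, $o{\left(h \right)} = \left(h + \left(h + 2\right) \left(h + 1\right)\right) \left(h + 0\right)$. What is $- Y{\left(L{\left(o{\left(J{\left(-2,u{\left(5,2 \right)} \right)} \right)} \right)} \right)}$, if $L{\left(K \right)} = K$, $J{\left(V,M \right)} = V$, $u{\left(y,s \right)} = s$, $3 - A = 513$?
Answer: $510$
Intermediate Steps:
$A = -510$ ($A = 3 - 513 = -510$)
$o{\left(h \right)} = h \left(h + \left(1 + h\right) \left(2 + h\right)\right)$ ($o{\left(h \right)} = \left(h + \left(2 + h\right) \left(1 + h\right)\right) h = \left(h + \left(1 + h\right) \left(2 + h\right)\right) h = h \left(h + \left(1 + h\right) \left(2 + h\right)\right)$)
$Y{\left(I \right)} = -510$
$- Y{\left(L{\left(o{\left(J{\left(-2,u{\left(5,2 \right)} \right)} \right)} \right)} \right)} = \left(-1\right) \left(-510\right) = 510$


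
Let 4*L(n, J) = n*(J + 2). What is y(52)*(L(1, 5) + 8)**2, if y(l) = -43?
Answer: -65403/16 ≈ -4087.7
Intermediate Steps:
L(n, J) = n*(2 + J)/4 (L(n, J) = (n*(J + 2))/4 = (n*(2 + J))/4 = n*(2 + J)/4)
y(52)*(L(1, 5) + 8)**2 = -43*((1/4)*1*(2 + 5) + 8)**2 = -43*((1/4)*1*7 + 8)**2 = -43*(7/4 + 8)**2 = -43*(39/4)**2 = -43*1521/16 = -65403/16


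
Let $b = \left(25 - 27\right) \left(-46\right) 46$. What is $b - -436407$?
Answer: $440639$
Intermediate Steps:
$b = 4232$ ($b = \left(25 - 27\right) \left(-46\right) 46 = \left(-2\right) \left(-46\right) 46 = 92 \cdot 46 = 4232$)
$b - -436407 = 4232 - -436407 = 4232 + 436407 = 440639$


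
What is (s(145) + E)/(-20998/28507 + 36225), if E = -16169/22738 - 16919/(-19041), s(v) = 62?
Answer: 767408277196523/447088083089887866 ≈ 0.0017165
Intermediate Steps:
E = 76830293/432954258 (E = -16169*1/22738 - 16919*(-1/19041) = -16169/22738 + 16919/19041 = 76830293/432954258 ≈ 0.17746)
(s(145) + E)/(-20998/28507 + 36225) = (62 + 76830293/432954258)/(-20998/28507 + 36225) = 26919994289/(432954258*(-20998*1/28507 + 36225)) = 26919994289/(432954258*(-20998/28507 + 36225)) = 26919994289/(432954258*(1032645077/28507)) = (26919994289/432954258)*(28507/1032645077) = 767408277196523/447088083089887866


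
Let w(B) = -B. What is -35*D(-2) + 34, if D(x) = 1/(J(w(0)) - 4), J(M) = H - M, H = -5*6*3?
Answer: 3231/94 ≈ 34.372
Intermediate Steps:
H = -90 (H = -30*3 = -90)
J(M) = -90 - M
D(x) = -1/94 (D(x) = 1/((-90 - (-1)*0) - 4) = 1/((-90 - 1*0) - 4) = 1/((-90 + 0) - 4) = 1/(-90 - 4) = 1/(-94) = -1/94)
-35*D(-2) + 34 = -35*(-1/94) + 34 = 35/94 + 34 = 3231/94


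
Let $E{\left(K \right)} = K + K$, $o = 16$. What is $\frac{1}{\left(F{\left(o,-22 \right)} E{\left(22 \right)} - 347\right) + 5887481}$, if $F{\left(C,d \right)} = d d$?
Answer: $\frac{1}{5908430} \approx 1.6925 \cdot 10^{-7}$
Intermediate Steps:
$E{\left(K \right)} = 2 K$
$F{\left(C,d \right)} = d^{2}$
$\frac{1}{\left(F{\left(o,-22 \right)} E{\left(22 \right)} - 347\right) + 5887481} = \frac{1}{\left(\left(-22\right)^{2} \cdot 2 \cdot 22 - 347\right) + 5887481} = \frac{1}{\left(484 \cdot 44 - 347\right) + 5887481} = \frac{1}{\left(21296 - 347\right) + 5887481} = \frac{1}{20949 + 5887481} = \frac{1}{5908430}$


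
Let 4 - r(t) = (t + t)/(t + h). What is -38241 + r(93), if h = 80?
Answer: -6615187/173 ≈ -38238.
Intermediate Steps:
r(t) = 4 - 2*t/(80 + t) (r(t) = 4 - (t + t)/(t + 80) = 4 - 2*t/(80 + t))
-38241 + r(93) = -38241 + 2*(160 + 93)/(80 + 93) = -38241 + 2*253/173 = -38241 + 2*(1/173)*253 = -38241 + 506/173 = -6615187/173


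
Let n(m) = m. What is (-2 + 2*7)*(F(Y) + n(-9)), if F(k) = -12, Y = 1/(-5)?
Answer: -252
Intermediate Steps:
Y = -⅕ ≈ -0.20000
(-2 + 2*7)*(F(Y) + n(-9)) = (-2 + 2*7)*(-12 - 9) = (-2 + 14)*(-21) = 12*(-21) = -252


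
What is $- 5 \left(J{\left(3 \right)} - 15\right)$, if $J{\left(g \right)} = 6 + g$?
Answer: $30$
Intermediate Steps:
$- 5 \left(J{\left(3 \right)} - 15\right) = - 5 \left(\left(6 + 3\right) - 15\right) = - 5 \left(9 - 15\right) = \left(-5\right) \left(-6\right) = 30$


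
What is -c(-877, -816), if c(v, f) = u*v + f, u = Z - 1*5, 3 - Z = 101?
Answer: -89515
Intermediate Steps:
Z = -98 (Z = 3 - 1*101 = 3 - 101 = -98)
u = -103 (u = -98 - 1*5 = -98 - 5 = -103)
c(v, f) = f - 103*v (c(v, f) = -103*v + f = f - 103*v)
-c(-877, -816) = -(-816 - 103*(-877)) = -(-816 + 90331) = -1*89515 = -89515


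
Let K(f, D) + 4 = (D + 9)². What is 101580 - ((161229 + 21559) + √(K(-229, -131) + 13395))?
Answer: -81208 - 5*√1131 ≈ -81376.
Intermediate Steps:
K(f, D) = -4 + (9 + D)² (K(f, D) = -4 + (D + 9)² = -4 + (9 + D)²)
101580 - ((161229 + 21559) + √(K(-229, -131) + 13395)) = 101580 - ((161229 + 21559) + √((-4 + (9 - 131)²) + 13395)) = 101580 - (182788 + √((-4 + (-122)²) + 13395)) = 101580 - (182788 + √((-4 + 14884) + 13395)) = 101580 - (182788 + √(14880 + 13395)) = 101580 - (182788 + √28275) = 101580 - (182788 + 5*√1131) = 101580 + (-182788 - 5*√1131) = -81208 - 5*√1131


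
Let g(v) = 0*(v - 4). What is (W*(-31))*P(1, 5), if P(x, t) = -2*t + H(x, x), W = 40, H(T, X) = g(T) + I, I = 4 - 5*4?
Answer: 32240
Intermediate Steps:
g(v) = 0 (g(v) = 0*(-4 + v) = 0)
I = -16 (I = 4 - 20 = -16)
H(T, X) = -16 (H(T, X) = 0 - 16 = -16)
P(x, t) = -16 - 2*t (P(x, t) = -2*t - 16 = -16 - 2*t)
(W*(-31))*P(1, 5) = (40*(-31))*(-16 - 2*5) = -1240*(-16 - 10) = -1240*(-26) = 32240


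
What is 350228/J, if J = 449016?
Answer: 87557/112254 ≈ 0.77999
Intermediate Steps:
350228/J = 350228/449016 = 350228*(1/449016) = 87557/112254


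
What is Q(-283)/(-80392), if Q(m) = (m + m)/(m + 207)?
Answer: -283/3054896 ≈ -9.2638e-5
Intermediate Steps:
Q(m) = 2*m/(207 + m) (Q(m) = (2*m)/(207 + m) = 2*m/(207 + m))
Q(-283)/(-80392) = (2*(-283)/(207 - 283))/(-80392) = (2*(-283)/(-76))*(-1/80392) = (2*(-283)*(-1/76))*(-1/80392) = (283/38)*(-1/80392) = -283/3054896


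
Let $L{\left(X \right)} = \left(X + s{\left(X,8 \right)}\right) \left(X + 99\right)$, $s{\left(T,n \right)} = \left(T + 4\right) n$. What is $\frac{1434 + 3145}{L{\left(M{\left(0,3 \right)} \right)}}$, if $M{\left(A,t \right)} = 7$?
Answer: $\frac{241}{530} \approx 0.45472$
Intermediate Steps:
$s{\left(T,n \right)} = n \left(4 + T\right)$ ($s{\left(T,n \right)} = \left(4 + T\right) n = n \left(4 + T\right)$)
$L{\left(X \right)} = \left(32 + 9 X\right) \left(99 + X\right)$ ($L{\left(X \right)} = \left(X + 8 \left(4 + X\right)\right) \left(X + 99\right) = \left(X + \left(32 + 8 X\right)\right) \left(99 + X\right) = \left(32 + 9 X\right) \left(99 + X\right)$)
$\frac{1434 + 3145}{L{\left(M{\left(0,3 \right)} \right)}} = \frac{1434 + 3145}{3168 + 9 \cdot 7^{2} + 923 \cdot 7} = \frac{4579}{3168 + 9 \cdot 49 + 6461} = \frac{4579}{3168 + 441 + 6461} = \frac{4579}{10070} = 4579 \cdot \frac{1}{10070} = \frac{241}{530}$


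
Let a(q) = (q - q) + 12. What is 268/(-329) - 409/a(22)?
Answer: -137777/3948 ≈ -34.898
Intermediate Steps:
a(q) = 12 (a(q) = 0 + 12 = 12)
268/(-329) - 409/a(22) = 268/(-329) - 409/12 = 268*(-1/329) - 409*1/12 = -268/329 - 409/12 = -137777/3948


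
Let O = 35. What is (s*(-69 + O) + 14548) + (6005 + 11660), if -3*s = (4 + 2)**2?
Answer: 32621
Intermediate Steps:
s = -12 (s = -(4 + 2)**2/3 = -1/3*6**2 = -1/3*36 = -12)
(s*(-69 + O) + 14548) + (6005 + 11660) = (-12*(-69 + 35) + 14548) + (6005 + 11660) = (-12*(-34) + 14548) + 17665 = (408 + 14548) + 17665 = 14956 + 17665 = 32621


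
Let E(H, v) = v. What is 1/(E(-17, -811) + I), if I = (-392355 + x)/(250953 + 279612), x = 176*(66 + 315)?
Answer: -176855/143537838 ≈ -0.0012321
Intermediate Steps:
x = 67056 (x = 176*381 = 67056)
I = -108433/176855 (I = (-392355 + 67056)/(250953 + 279612) = -325299/530565 = -325299*1/530565 = -108433/176855 ≈ -0.61312)
1/(E(-17, -811) + I) = 1/(-811 - 108433/176855) = 1/(-143537838/176855) = -176855/143537838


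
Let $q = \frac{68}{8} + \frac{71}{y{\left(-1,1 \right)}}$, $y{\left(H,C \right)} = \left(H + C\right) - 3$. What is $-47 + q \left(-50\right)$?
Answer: $\frac{2134}{3} \approx 711.33$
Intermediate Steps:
$y{\left(H,C \right)} = -3 + C + H$ ($y{\left(H,C \right)} = \left(C + H\right) - 3 = -3 + C + H$)
$q = - \frac{91}{6}$ ($q = \frac{68}{8} + \frac{71}{-3 + 1 - 1} = 68 \cdot \frac{1}{8} + \frac{71}{-3} = \frac{17}{2} + 71 \left(- \frac{1}{3}\right) = \frac{17}{2} - \frac{71}{3} = - \frac{91}{6} \approx -15.167$)
$-47 + q \left(-50\right) = -47 - - \frac{2275}{3} = -47 + \frac{2275}{3} = \frac{2134}{3}$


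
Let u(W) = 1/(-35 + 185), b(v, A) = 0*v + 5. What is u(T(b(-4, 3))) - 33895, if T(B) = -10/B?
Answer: -5084249/150 ≈ -33895.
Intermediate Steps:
b(v, A) = 5 (b(v, A) = 0 + 5 = 5)
u(W) = 1/150
u(T(b(-4, 3))) - 33895 = 1/150 - 33895 = -5084249/150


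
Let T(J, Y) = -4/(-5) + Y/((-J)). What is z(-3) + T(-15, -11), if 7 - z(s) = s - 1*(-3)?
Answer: 106/15 ≈ 7.0667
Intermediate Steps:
z(s) = 4 - s (z(s) = 7 - (s - 1*(-3)) = 7 - (s + 3) = 7 - (3 + s) = 7 + (-3 - s) = 4 - s)
T(J, Y) = ⅘ - Y/J (T(J, Y) = -4*(-⅕) + Y*(-1/J) = ⅘ - Y/J)
z(-3) + T(-15, -11) = (4 - 1*(-3)) + (⅘ - 1*(-11)/(-15)) = (4 + 3) + (⅘ - 1*(-11)*(-1/15)) = 7 + (⅘ - 11/15) = 7 + 1/15 = 106/15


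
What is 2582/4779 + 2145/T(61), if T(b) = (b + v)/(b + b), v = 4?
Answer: 19242836/4779 ≈ 4026.5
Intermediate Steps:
T(b) = (4 + b)/(2*b) (T(b) = (b + 4)/(b + b) = (4 + b)/((2*b)) = (4 + b)*(1/(2*b)) = (4 + b)/(2*b))
2582/4779 + 2145/T(61) = 2582/4779 + 2145/(((½)*(4 + 61)/61)) = 2582*(1/4779) + 2145/(((½)*(1/61)*65)) = 2582/4779 + 2145/(65/122) = 2582/4779 + 2145*(122/65) = 2582/4779 + 4026 = 19242836/4779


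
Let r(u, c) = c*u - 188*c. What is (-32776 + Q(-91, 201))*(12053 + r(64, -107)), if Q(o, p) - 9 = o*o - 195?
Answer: -624947601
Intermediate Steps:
Q(o, p) = -186 + o**2 (Q(o, p) = 9 + (o*o - 195) = 9 + (o**2 - 195) = 9 + (-195 + o**2) = -186 + o**2)
r(u, c) = -188*c + c*u
(-32776 + Q(-91, 201))*(12053 + r(64, -107)) = (-32776 + (-186 + (-91)**2))*(12053 - 107*(-188 + 64)) = (-32776 + (-186 + 8281))*(12053 - 107*(-124)) = (-32776 + 8095)*(12053 + 13268) = -24681*25321 = -624947601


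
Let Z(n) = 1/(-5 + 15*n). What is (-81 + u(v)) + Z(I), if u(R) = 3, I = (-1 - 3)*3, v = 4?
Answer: -14431/185 ≈ -78.005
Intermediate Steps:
I = -12 (I = -4*3 = -12)
(-81 + u(v)) + Z(I) = (-81 + 3) + 1/(5*(-1 + 3*(-12))) = -78 + 1/(5*(-1 - 36)) = -78 + (1/5)/(-37) = -78 + (1/5)*(-1/37) = -78 - 1/185 = -14431/185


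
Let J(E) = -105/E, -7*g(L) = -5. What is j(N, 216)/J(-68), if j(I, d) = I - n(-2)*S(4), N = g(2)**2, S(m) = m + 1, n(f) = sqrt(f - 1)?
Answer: 340/1029 - 68*I*sqrt(3)/21 ≈ 0.33042 - 5.6085*I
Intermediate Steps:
g(L) = 5/7 (g(L) = -1/7*(-5) = 5/7)
n(f) = sqrt(-1 + f)
S(m) = 1 + m
N = 25/49 (N = (5/7)**2 = 25/49 ≈ 0.51020)
j(I, d) = I - 5*I*sqrt(3) (j(I, d) = I - sqrt(-1 - 2)*(1 + 4) = I - sqrt(-3)*5 = I - I*sqrt(3)*5 = I - 5*I*sqrt(3))
j(N, 216)/J(-68) = (25/49 - 5*I*sqrt(3))/((-105/(-68))) = (25/49 - 5*I*sqrt(3))/((-105*(-1/68))) = (25/49 - 5*I*sqrt(3))/(105/68) = (25/49 - 5*I*sqrt(3))*(68/105) = 340/1029 - 68*I*sqrt(3)/21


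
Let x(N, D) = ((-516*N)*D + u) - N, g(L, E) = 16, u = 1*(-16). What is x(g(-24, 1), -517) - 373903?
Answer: 3894417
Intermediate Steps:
u = -16
x(N, D) = -16 - N - 516*D*N (x(N, D) = ((-516*N)*D - 16) - N = (-516*D*N - 16) - N = (-16 - 516*D*N) - N = -16 - N - 516*D*N)
x(g(-24, 1), -517) - 373903 = (-16 - 1*16 - 516*(-517)*16) - 373903 = (-16 - 16 + 4268352) - 373903 = 4268320 - 373903 = 3894417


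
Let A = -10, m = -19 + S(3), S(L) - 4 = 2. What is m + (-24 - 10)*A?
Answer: 327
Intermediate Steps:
S(L) = 6 (S(L) = 4 + 2 = 6)
m = -13 (m = -19 + 6 = -13)
m + (-24 - 10)*A = -13 + (-24 - 10)*(-10) = -13 - 34*(-10) = -13 + 340 = 327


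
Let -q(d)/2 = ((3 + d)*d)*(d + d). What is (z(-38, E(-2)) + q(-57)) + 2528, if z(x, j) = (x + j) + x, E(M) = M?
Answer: 704234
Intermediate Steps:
z(x, j) = j + 2*x (z(x, j) = (j + x) + x = j + 2*x)
q(d) = -4*d²*(3 + d) (q(d) = -2*(3 + d)*d*(d + d) = -2*d*(3 + d)*2*d = -4*d²*(3 + d))
(z(-38, E(-2)) + q(-57)) + 2528 = ((-2 + 2*(-38)) + 4*(-57)²*(-3 - 1*(-57))) + 2528 = ((-2 - 76) + 4*3249*(-3 + 57)) + 2528 = (-78 + 4*3249*54) + 2528 = (-78 + 701784) + 2528 = 701706 + 2528 = 704234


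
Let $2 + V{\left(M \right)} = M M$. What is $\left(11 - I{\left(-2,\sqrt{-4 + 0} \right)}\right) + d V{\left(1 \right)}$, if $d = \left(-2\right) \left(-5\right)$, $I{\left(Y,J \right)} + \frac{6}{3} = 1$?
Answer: $2$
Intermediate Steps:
$I{\left(Y,J \right)} = -1$ ($I{\left(Y,J \right)} = -2 + 1 = -1$)
$d = 10$
$V{\left(M \right)} = -2 + M^{2}$ ($V{\left(M \right)} = -2 + M M = -2 + M^{2}$)
$\left(11 - I{\left(-2,\sqrt{-4 + 0} \right)}\right) + d V{\left(1 \right)} = \left(11 - -1\right) + 10 \left(-2 + 1^{2}\right) = \left(11 + 1\right) + 10 \left(-2 + 1\right) = 12 + 10 \left(-1\right) = 12 - 10 = 2$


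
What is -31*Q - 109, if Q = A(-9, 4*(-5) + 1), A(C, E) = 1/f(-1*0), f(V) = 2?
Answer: -249/2 ≈ -124.50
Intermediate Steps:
A(C, E) = ½ (A(C, E) = 1/2 = ½)
Q = ½ ≈ 0.50000
-31*Q - 109 = -31*½ - 109 = -31/2 - 109 = -249/2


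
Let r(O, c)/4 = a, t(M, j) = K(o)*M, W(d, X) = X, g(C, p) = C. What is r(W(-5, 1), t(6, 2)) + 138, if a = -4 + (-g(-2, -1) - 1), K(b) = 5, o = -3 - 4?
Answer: 126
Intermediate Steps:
o = -7
a = -3 (a = -4 + (-1*(-2) - 1) = -4 + (2 - 1) = -4 + 1 = -3)
t(M, j) = 5*M
r(O, c) = -12 (r(O, c) = 4*(-3) = -12)
r(W(-5, 1), t(6, 2)) + 138 = -12 + 138 = 126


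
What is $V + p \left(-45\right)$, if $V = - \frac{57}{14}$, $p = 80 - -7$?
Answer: $- \frac{54867}{14} \approx -3919.1$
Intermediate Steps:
$p = 87$ ($p = 80 + 7 = 87$)
$V = - \frac{57}{14}$ ($V = \left(-57\right) \frac{1}{14} = - \frac{57}{14} \approx -4.0714$)
$V + p \left(-45\right) = - \frac{57}{14} + 87 \left(-45\right) = - \frac{57}{14} - 3915 = - \frac{54867}{14}$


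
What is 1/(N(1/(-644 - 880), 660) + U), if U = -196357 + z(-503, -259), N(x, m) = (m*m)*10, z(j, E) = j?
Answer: 1/4159140 ≈ 2.4043e-7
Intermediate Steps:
N(x, m) = 10*m² (N(x, m) = m²*10 = 10*m²)
U = -196860 (U = -196357 - 503 = -196860)
1/(N(1/(-644 - 880), 660) + U) = 1/(10*660² - 196860) = 1/(10*435600 - 196860) = 1/(4356000 - 196860) = 1/4159140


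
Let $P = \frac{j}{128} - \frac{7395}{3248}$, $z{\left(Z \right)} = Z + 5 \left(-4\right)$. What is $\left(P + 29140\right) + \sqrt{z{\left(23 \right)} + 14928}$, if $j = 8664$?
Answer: $\frac{1635503}{56} + 3 \sqrt{1659} \approx 29328.0$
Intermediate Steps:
$z{\left(Z \right)} = -20 + Z$ ($z{\left(Z \right)} = Z - 20 = -20 + Z$)
$P = \frac{3663}{56}$ ($P = \frac{8664}{128} - \frac{7395}{3248} = 8664 \cdot \frac{1}{128} - \frac{255}{112} = \frac{1083}{16} - \frac{255}{112} = \frac{3663}{56} \approx 65.411$)
$\left(P + 29140\right) + \sqrt{z{\left(23 \right)} + 14928} = \left(\frac{3663}{56} + 29140\right) + \sqrt{\left(-20 + 23\right) + 14928} = \frac{1635503}{56} + \sqrt{3 + 14928} = \frac{1635503}{56} + \sqrt{14931} = \frac{1635503}{56} + 3 \sqrt{1659}$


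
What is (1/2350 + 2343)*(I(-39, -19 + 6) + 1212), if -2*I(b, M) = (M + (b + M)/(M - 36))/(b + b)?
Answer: 1307890836387/460600 ≈ 2.8395e+6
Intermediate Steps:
I(b, M) = -(M + (M + b)/(-36 + M))/(4*b) (I(b, M) = -(M + (b + M)/(M - 36))/(2*(b + b)) = -(M + (M + b)/(-36 + M))/(2*(2*b)) = -(M + (M + b)/(-36 + M))*1/(2*b)/2 = -(M + (M + b)/(-36 + M))/(4*b))
(1/2350 + 2343)*(I(-39, -19 + 6) + 1212) = (1/2350 + 2343)*((1/4)*(-1*(-39) - (-19 + 6)**2 + 35*(-19 + 6))/(-39*(-36 + (-19 + 6))) + 1212) = (1/2350 + 2343)*((1/4)*(-1/39)*(39 - 1*(-13)**2 + 35*(-13))/(-36 - 13) + 1212) = 5506051*((1/4)*(-1/39)*(39 - 1*169 - 455)/(-49) + 1212)/2350 = 5506051*((1/4)*(-1/39)*(-1/49)*(39 - 169 - 455) + 1212)/2350 = 5506051*((1/4)*(-1/39)*(-1/49)*(-585) + 1212)/2350 = 5506051*(-15/196 + 1212)/2350 = (5506051/2350)*(237537/196) = 1307890836387/460600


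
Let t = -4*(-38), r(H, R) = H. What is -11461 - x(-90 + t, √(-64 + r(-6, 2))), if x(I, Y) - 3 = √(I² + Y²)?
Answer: -11464 - √3774 ≈ -11525.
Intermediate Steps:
t = 152
x(I, Y) = 3 + √(I² + Y²)
-11461 - x(-90 + t, √(-64 + r(-6, 2))) = -11461 - (3 + √((-90 + 152)² + (√(-64 - 6))²)) = -11461 - (3 + √(62² + (√(-70))²)) = -11461 - (3 + √(3844 + (I*√70)²)) = -11461 - (3 + √(3844 - 70)) = -11461 - (3 + √3774) = -11461 + (-3 - √3774) = -11464 - √3774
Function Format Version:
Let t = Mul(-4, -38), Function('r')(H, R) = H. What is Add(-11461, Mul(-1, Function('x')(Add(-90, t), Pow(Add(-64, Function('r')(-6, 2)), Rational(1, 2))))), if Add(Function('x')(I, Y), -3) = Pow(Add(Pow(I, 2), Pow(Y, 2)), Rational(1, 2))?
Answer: Add(-11464, Mul(-1, Pow(3774, Rational(1, 2)))) ≈ -11525.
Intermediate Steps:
t = 152
Function('x')(I, Y) = Add(3, Pow(Add(Pow(I, 2), Pow(Y, 2)), Rational(1, 2)))
Add(-11461, Mul(-1, Function('x')(Add(-90, t), Pow(Add(-64, Function('r')(-6, 2)), Rational(1, 2))))) = Add(-11461, Mul(-1, Add(3, Pow(Add(Pow(Add(-90, 152), 2), Pow(Pow(Add(-64, -6), Rational(1, 2)), 2)), Rational(1, 2))))) = Add(-11461, Mul(-1, Add(3, Pow(Add(Pow(62, 2), Pow(Pow(-70, Rational(1, 2)), 2)), Rational(1, 2))))) = Add(-11461, Mul(-1, Add(3, Pow(Add(3844, Pow(Mul(I, Pow(70, Rational(1, 2))), 2)), Rational(1, 2))))) = Add(-11461, Mul(-1, Add(3, Pow(Add(3844, -70), Rational(1, 2))))) = Add(-11461, Mul(-1, Add(3, Pow(3774, Rational(1, 2))))) = Add(-11461, Add(-3, Mul(-1, Pow(3774, Rational(1, 2))))) = Add(-11464, Mul(-1, Pow(3774, Rational(1, 2))))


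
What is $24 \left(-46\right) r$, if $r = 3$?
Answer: $-3312$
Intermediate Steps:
$24 \left(-46\right) r = 24 \left(-46\right) 3 = \left(-1104\right) 3 = -3312$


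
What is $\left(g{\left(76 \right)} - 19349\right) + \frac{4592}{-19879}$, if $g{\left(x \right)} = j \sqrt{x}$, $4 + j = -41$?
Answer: $- \frac{384643363}{19879} - 90 \sqrt{19} \approx -19742.0$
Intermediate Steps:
$j = -45$ ($j = -4 - 41 = -45$)
$g{\left(x \right)} = - 45 \sqrt{x}$
$\left(g{\left(76 \right)} - 19349\right) + \frac{4592}{-19879} = \left(- 45 \sqrt{76} - 19349\right) + \frac{4592}{-19879} = \left(- 45 \cdot 2 \sqrt{19} - 19349\right) + 4592 \left(- \frac{1}{19879}\right) = \left(- 90 \sqrt{19} - 19349\right) - \frac{4592}{19879} = \left(-19349 - 90 \sqrt{19}\right) - \frac{4592}{19879} = - \frac{384643363}{19879} - 90 \sqrt{19}$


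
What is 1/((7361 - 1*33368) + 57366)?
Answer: 1/31359 ≈ 3.1889e-5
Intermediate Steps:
1/((7361 - 1*33368) + 57366) = 1/((7361 - 33368) + 57366) = 1/(-26007 + 57366) = 1/31359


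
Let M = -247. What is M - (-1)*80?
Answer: -167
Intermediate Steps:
M - (-1)*80 = -247 - (-1)*80 = -247 - 1*(-80) = -247 + 80 = -167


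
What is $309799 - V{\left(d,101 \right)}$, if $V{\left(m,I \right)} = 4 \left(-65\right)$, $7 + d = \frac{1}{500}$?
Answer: $310059$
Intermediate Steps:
$d = - \frac{3499}{500}$ ($d = -7 + \frac{1}{500} = - \frac{3499}{500} \approx -6.998$)
$V{\left(m,I \right)} = -260$
$309799 - V{\left(d,101 \right)} = 309799 - -260 = 309799 + 260 = 310059$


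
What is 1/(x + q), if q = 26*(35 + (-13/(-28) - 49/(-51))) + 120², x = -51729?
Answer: -714/25976711 ≈ -2.7486e-5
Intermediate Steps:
q = 10957795/714 (q = 26*(35 + (-13*(-1/28) - 49*(-1/51))) + 14400 = 26*(35 + (13/28 + 49/51)) + 14400 = 26*(35 + 2035/1428) + 14400 = 26*(52015/1428) + 14400 = 676195/714 + 14400 = 10957795/714 ≈ 15347.)
1/(x + q) = 1/(-51729 + 10957795/714) = 1/(-25976711/714) = -714/25976711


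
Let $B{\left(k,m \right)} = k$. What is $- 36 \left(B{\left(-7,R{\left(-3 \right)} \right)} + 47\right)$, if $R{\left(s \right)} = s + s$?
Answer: $-1440$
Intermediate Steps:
$R{\left(s \right)} = 2 s$
$- 36 \left(B{\left(-7,R{\left(-3 \right)} \right)} + 47\right) = - 36 \left(-7 + 47\right) = \left(-36\right) 40 = -1440$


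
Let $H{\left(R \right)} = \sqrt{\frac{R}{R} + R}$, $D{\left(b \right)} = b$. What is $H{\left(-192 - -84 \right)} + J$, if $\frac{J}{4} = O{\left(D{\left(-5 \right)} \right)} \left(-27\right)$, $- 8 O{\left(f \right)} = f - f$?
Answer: $i \sqrt{107} \approx 10.344 i$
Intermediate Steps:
$O{\left(f \right)} = 0$ ($O{\left(f \right)} = - \frac{f - f}{8} = \left(- \frac{1}{8}\right) 0 = 0$)
$J = 0$ ($J = 4 \cdot 0 \left(-27\right) = 4 \cdot 0 = 0$)
$H{\left(R \right)} = \sqrt{1 + R}$
$H{\left(-192 - -84 \right)} + J = \sqrt{1 - 108} + 0 = \sqrt{-107} + 0 = i \sqrt{107} + 0 = i \sqrt{107}$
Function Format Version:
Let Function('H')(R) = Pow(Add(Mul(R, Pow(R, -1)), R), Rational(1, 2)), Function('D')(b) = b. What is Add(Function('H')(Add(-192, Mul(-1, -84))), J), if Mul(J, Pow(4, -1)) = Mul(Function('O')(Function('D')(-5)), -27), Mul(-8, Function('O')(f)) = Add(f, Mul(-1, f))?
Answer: Mul(I, Pow(107, Rational(1, 2))) ≈ Mul(10.344, I)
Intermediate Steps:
Function('O')(f) = 0 (Function('O')(f) = Mul(Rational(-1, 8), Add(f, Mul(-1, f))) = Mul(Rational(-1, 8), 0) = 0)
J = 0 (J = Mul(4, Mul(0, -27)) = Mul(4, 0) = 0)
Function('H')(R) = Pow(Add(1, R), Rational(1, 2))
Add(Function('H')(Add(-192, Mul(-1, -84))), J) = Add(Pow(Add(1, Add(-192, Mul(-1, -84))), Rational(1, 2)), 0) = Add(Pow(Add(1, Add(-192, 84)), Rational(1, 2)), 0) = Add(Pow(Add(1, -108), Rational(1, 2)), 0) = Add(Pow(-107, Rational(1, 2)), 0) = Add(Mul(I, Pow(107, Rational(1, 2))), 0) = Mul(I, Pow(107, Rational(1, 2)))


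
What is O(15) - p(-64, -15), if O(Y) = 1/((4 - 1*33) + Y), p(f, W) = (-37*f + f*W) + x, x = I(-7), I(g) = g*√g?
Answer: -46593/14 + 7*I*√7 ≈ -3328.1 + 18.52*I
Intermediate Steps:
I(g) = g^(3/2)
x = -7*I*√7 (x = (-7)^(3/2) = -7*I*√7 ≈ -18.52*I)
p(f, W) = -37*f + W*f - 7*I*√7 (p(f, W) = (-37*f + f*W) - 7*I*√7 = (-37*f + W*f) - 7*I*√7 = -37*f + W*f - 7*I*√7)
O(Y) = 1/(-29 + Y) (O(Y) = 1/((4 - 33) + Y) = 1/(-29 + Y))
O(15) - p(-64, -15) = 1/(-29 + 15) - (-37*(-64) - 15*(-64) - 7*I*√7) = 1/(-14) - (2368 + 960 - 7*I*√7) = -1/14 - (3328 - 7*I*√7) = -1/14 + (-3328 + 7*I*√7) = -46593/14 + 7*I*√7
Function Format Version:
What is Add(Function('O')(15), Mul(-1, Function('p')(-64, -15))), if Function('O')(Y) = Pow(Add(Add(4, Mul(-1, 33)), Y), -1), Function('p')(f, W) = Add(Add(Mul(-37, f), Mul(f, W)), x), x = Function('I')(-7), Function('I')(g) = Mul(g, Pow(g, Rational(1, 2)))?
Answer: Add(Rational(-46593, 14), Mul(7, I, Pow(7, Rational(1, 2)))) ≈ Add(-3328.1, Mul(18.520, I))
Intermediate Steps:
Function('I')(g) = Pow(g, Rational(3, 2))
x = Mul(-7, I, Pow(7, Rational(1, 2))) (x = Pow(-7, Rational(3, 2)) = Mul(-7, I, Pow(7, Rational(1, 2))) ≈ Mul(-18.520, I))
Function('p')(f, W) = Add(Mul(-37, f), Mul(W, f), Mul(-7, I, Pow(7, Rational(1, 2)))) (Function('p')(f, W) = Add(Add(Mul(-37, f), Mul(f, W)), Mul(-7, I, Pow(7, Rational(1, 2)))) = Add(Add(Mul(-37, f), Mul(W, f)), Mul(-7, I, Pow(7, Rational(1, 2)))) = Add(Mul(-37, f), Mul(W, f), Mul(-7, I, Pow(7, Rational(1, 2)))))
Function('O')(Y) = Pow(Add(-29, Y), -1) (Function('O')(Y) = Pow(Add(Add(4, -33), Y), -1) = Pow(Add(-29, Y), -1))
Add(Function('O')(15), Mul(-1, Function('p')(-64, -15))) = Add(Pow(Add(-29, 15), -1), Mul(-1, Add(Mul(-37, -64), Mul(-15, -64), Mul(-7, I, Pow(7, Rational(1, 2)))))) = Add(Pow(-14, -1), Mul(-1, Add(2368, 960, Mul(-7, I, Pow(7, Rational(1, 2)))))) = Add(Rational(-1, 14), Mul(-1, Add(3328, Mul(-7, I, Pow(7, Rational(1, 2)))))) = Add(Rational(-1, 14), Add(-3328, Mul(7, I, Pow(7, Rational(1, 2))))) = Add(Rational(-46593, 14), Mul(7, I, Pow(7, Rational(1, 2))))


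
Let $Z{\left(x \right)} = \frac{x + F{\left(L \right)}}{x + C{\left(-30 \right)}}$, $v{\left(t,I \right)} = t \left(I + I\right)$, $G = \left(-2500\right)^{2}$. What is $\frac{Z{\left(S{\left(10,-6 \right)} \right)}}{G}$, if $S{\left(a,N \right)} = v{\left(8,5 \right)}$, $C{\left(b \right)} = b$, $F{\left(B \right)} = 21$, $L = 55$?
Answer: $\frac{101}{312500000} \approx 3.232 \cdot 10^{-7}$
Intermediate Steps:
$G = 6250000$
$v{\left(t,I \right)} = 2 I t$ ($v{\left(t,I \right)} = t 2 I = 2 I t$)
$S{\left(a,N \right)} = 80$ ($S{\left(a,N \right)} = 2 \cdot 5 \cdot 8 = 80$)
$Z{\left(x \right)} = \frac{21 + x}{-30 + x}$ ($Z{\left(x \right)} = \frac{x + 21}{x - 30} = \frac{21 + x}{-30 + x}$)
$\frac{Z{\left(S{\left(10,-6 \right)} \right)}}{G} = \frac{\frac{1}{-30 + 80} \left(21 + 80\right)}{6250000} = \frac{1}{50} \cdot 101 \cdot \frac{1}{6250000} = \frac{101}{50} \cdot \frac{1}{6250000} = \frac{101}{312500000}$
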